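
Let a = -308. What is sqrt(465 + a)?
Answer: sqrt(157) ≈ 12.530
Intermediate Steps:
sqrt(465 + a) = sqrt(465 - 308) = sqrt(157)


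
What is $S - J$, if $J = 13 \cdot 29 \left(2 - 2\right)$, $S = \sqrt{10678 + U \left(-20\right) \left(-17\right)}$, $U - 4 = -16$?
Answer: $\sqrt{6598} \approx 81.228$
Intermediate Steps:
$U = -12$ ($U = 4 - 16 = -12$)
$S = \sqrt{6598}$ ($S = \sqrt{10678 + \left(-12\right) \left(-20\right) \left(-17\right)} = \sqrt{10678 + 240 \left(-17\right)} = \sqrt{10678 - 4080} = \sqrt{6598} \approx 81.228$)
$J = 0$ ($J = 377 \left(2 - 2\right) = 377 \cdot 0 = 0$)
$S - J = \sqrt{6598} - 0 = \sqrt{6598} + 0 = \sqrt{6598}$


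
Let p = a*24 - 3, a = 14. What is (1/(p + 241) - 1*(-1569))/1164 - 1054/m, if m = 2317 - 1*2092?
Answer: -167192923/50110200 ≈ -3.3365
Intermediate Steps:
p = 333 (p = 14*24 - 3 = 336 - 3 = 333)
m = 225 (m = 2317 - 2092 = 225)
(1/(p + 241) - 1*(-1569))/1164 - 1054/m = (1/(333 + 241) - 1*(-1569))/1164 - 1054/225 = (1/574 + 1569)*(1/1164) - 1054*1/225 = (1/574 + 1569)*(1/1164) - 1054/225 = (900607/574)*(1/1164) - 1054/225 = 900607/668136 - 1054/225 = -167192923/50110200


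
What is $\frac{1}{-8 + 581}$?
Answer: $\frac{1}{573} \approx 0.0017452$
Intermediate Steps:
$\frac{1}{-8 + 581} = \frac{1}{573}$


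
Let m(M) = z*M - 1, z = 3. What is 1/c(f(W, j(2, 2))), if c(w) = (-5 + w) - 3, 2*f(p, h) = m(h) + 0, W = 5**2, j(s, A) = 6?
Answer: 2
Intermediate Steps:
m(M) = -1 + 3*M (m(M) = 3*M - 1 = -1 + 3*M)
W = 25
f(p, h) = -1/2 + 3*h/2 (f(p, h) = ((-1 + 3*h) + 0)/2 = (-1 + 3*h)/2 = -1/2 + 3*h/2)
c(w) = -8 + w
1/c(f(W, j(2, 2))) = 1/(-8 + (-1/2 + (3/2)*6)) = 1/(-8 + (-1/2 + 9)) = 1/(-8 + 17/2) = 1/(1/2) = 2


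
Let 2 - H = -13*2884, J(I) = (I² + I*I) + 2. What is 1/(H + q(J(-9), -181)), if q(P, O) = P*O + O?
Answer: 1/7629 ≈ 0.00013108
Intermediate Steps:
J(I) = 2 + 2*I² (J(I) = (I² + I²) + 2 = 2*I² + 2 = 2 + 2*I²)
q(P, O) = O + O*P (q(P, O) = O*P + O = O + O*P)
H = 37494 (H = 2 - (-13)*2884 = 2 - 1*(-37492) = 2 + 37492 = 37494)
1/(H + q(J(-9), -181)) = 1/(37494 - 181*(1 + (2 + 2*(-9)²))) = 1/(37494 - 181*(1 + (2 + 2*81))) = 1/(37494 - 181*(1 + (2 + 162))) = 1/(37494 - 181*(1 + 164)) = 1/(37494 - 181*165) = 1/(37494 - 29865) = 1/7629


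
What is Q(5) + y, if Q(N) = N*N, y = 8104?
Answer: 8129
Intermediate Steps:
Q(N) = N²
Q(5) + y = 5² + 8104 = 25 + 8104 = 8129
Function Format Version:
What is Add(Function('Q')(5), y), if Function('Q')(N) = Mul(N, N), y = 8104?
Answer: 8129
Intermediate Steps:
Function('Q')(N) = Pow(N, 2)
Add(Function('Q')(5), y) = Add(Pow(5, 2), 8104) = Add(25, 8104) = 8129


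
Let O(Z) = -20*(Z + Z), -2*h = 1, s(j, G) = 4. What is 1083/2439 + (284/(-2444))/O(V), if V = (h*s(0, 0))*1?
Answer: 17587957/39739440 ≈ 0.44258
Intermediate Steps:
h = -½ (h = -½*1 = -½ ≈ -0.50000)
V = -2 (V = -½*4*1 = -2*1 = -2)
O(Z) = -40*Z
1083/2439 + (284/(-2444))/O(V) = 1083/2439 + (284/(-2444))/((-40*(-2))) = 1083*(1/2439) + (284*(-1/2444))/80 = 361/813 - 71/611*1/80 = 361/813 - 71/48880 = 17587957/39739440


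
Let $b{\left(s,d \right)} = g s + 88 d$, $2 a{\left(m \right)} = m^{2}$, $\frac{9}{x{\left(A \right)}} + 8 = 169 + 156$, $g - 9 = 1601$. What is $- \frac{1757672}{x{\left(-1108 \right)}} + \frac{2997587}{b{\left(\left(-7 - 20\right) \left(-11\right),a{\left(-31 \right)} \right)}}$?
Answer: $- \frac{289987586140613}{4684086} \approx -6.1909 \cdot 10^{7}$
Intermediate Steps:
$g = 1610$ ($g = 9 + 1601 = 1610$)
$x{\left(A \right)} = \frac{9}{317}$ ($x{\left(A \right)} = \frac{9}{-8 + \left(169 + 156\right)} = \frac{9}{-8 + 325} = \frac{9}{317}$)
$a{\left(m \right)} = \frac{m^{2}}{2}$
$b{\left(s,d \right)} = 88 d + 1610 s$ ($b{\left(s,d \right)} = 1610 s + 88 d = 88 d + 1610 s$)
$- \frac{1757672}{x{\left(-1108 \right)}} + \frac{2997587}{b{\left(\left(-7 - 20\right) \left(-11\right),a{\left(-31 \right)} \right)}} = - \frac{1757672}{\frac{9}{317}} + \frac{2997587}{88 \frac{\left(-31\right)^{2}}{2} + 1610 \left(-7 - 20\right) \left(-11\right)} = \left(-1757672\right) \frac{317}{9} + \frac{2997587}{88 \cdot \frac{1}{2} \cdot 961 + 1610 \left(\left(-27\right) \left(-11\right)\right)} = - \frac{557182024}{9} + \frac{2997587}{88 \cdot \frac{961}{2} + 1610 \cdot 297} = - \frac{557182024}{9} + \frac{2997587}{42284 + 478170} = - \frac{557182024}{9} + \frac{2997587}{520454} = - \frac{289987586140613}{4684086}$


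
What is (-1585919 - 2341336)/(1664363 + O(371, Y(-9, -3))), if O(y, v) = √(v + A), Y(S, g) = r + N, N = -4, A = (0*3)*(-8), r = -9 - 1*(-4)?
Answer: -384492818445/162947305634 + 693045*I/162947305634 ≈ -2.3596 + 4.2532e-6*I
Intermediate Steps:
r = -5 (r = -9 + 4 = -5)
A = 0 (A = 0*(-8) = 0)
Y(S, g) = -9 (Y(S, g) = -5 - 4 = -9)
O(y, v) = √v (O(y, v) = √(v + 0) = √v)
(-1585919 - 2341336)/(1664363 + O(371, Y(-9, -3))) = (-1585919 - 2341336)/(1664363 + √(-9)) = -3927255*(1664363 - 3*I)/2770104195778 = -231015*(1664363 - 3*I)/162947305634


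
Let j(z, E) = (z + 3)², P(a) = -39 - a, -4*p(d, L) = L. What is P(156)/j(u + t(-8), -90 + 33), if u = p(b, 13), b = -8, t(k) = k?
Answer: -1040/363 ≈ -2.8650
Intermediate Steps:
p(d, L) = -L/4
u = -13/4 (u = -¼*13 = -13/4 ≈ -3.2500)
j(z, E) = (3 + z)²
P(156)/j(u + t(-8), -90 + 33) = (-39 - 1*156)/((3 + (-13/4 - 8))²) = (-39 - 156)/((3 - 45/4)²) = -195/((-33/4)²) = -195/1089/16 = -195*16/1089 = -1040/363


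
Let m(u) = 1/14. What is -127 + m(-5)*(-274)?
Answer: -1026/7 ≈ -146.57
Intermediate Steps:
m(u) = 1/14
-127 + m(-5)*(-274) = -127 + (1/14)*(-274) = -127 - 137/7 = -1026/7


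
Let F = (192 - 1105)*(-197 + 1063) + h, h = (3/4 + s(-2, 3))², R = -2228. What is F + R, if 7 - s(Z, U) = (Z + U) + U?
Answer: -12685951/16 ≈ -7.9287e+5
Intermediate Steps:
s(Z, U) = 7 - Z - 2*U (s(Z, U) = 7 - ((Z + U) + U) = 7 - ((U + Z) + U) = 7 - (Z + 2*U) = 7 + (-Z - 2*U) = 7 - Z - 2*U)
h = 225/16 (h = (3/4 + (7 - 1*(-2) - 2*3))² = (3*(¼) + (7 + 2 - 6))² = (¾ + 3)² = (15/4)² = 225/16 ≈ 14.063)
F = -12650303/16 (F = (192 - 1105)*(-197 + 1063) + 225/16 = -913*866 + 225/16 = -790658 + 225/16 = -12650303/16 ≈ -7.9064e+5)
F + R = -12650303/16 - 2228 = -12685951/16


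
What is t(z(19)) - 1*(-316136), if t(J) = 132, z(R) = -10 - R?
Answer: 316268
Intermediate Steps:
t(z(19)) - 1*(-316136) = 132 - 1*(-316136) = 132 + 316136 = 316268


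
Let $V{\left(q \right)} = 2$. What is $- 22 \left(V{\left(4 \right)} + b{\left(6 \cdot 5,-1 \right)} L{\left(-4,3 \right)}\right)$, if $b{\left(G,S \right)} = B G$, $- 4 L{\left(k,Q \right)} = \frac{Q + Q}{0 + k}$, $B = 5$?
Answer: $- \frac{2563}{2} \approx -1281.5$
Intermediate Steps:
$L{\left(k,Q \right)} = - \frac{Q}{2 k}$ ($L{\left(k,Q \right)} = - \frac{\left(Q + Q\right) \frac{1}{0 + k}}{4} = - \frac{2 Q \frac{1}{k}}{4} = - \frac{Q}{2 k}$)
$b{\left(G,S \right)} = 5 G$
$- 22 \left(V{\left(4 \right)} + b{\left(6 \cdot 5,-1 \right)} L{\left(-4,3 \right)}\right) = - 22 \left(2 + 5 \cdot 6 \cdot 5 \left(\left(- \frac{1}{2}\right) 3 \frac{1}{-4}\right)\right) = - 22 \left(2 + 5 \cdot 30 \left(\left(- \frac{1}{2}\right) 3 \left(- \frac{1}{4}\right)\right)\right) = - 22 \left(2 + 150 \cdot \frac{3}{8}\right) = - 22 \left(2 + \frac{225}{4}\right) = \left(-22\right) \frac{233}{4} = - \frac{2563}{2}$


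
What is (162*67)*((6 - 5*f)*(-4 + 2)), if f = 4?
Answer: 303912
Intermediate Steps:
(162*67)*((6 - 5*f)*(-4 + 2)) = (162*67)*((6 - 5*4)*(-4 + 2)) = 10854*((6 - 20)*(-2)) = 10854*(-14*(-2)) = 10854*28 = 303912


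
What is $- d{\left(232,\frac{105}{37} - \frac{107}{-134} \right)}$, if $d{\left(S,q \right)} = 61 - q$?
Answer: $- \frac{284409}{4958} \approx -57.364$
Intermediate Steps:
$- d{\left(232,\frac{105}{37} - \frac{107}{-134} \right)} = - (61 - \left(\frac{105}{37} - \frac{107}{-134}\right)) = - (61 - \left(105 \cdot \frac{1}{37} - - \frac{107}{134}\right)) = - (61 - \left(\frac{105}{37} + \frac{107}{134}\right)) = - (61 - \frac{18029}{4958}) = \left(-1\right) \frac{284409}{4958} = - \frac{284409}{4958}$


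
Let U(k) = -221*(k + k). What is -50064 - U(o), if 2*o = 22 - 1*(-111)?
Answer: -20671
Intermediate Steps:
o = 133/2 (o = (22 - 1*(-111))/2 = (22 + 111)/2 = (½)*133 = 133/2 ≈ 66.500)
U(k) = -442*k
-50064 - U(o) = -50064 - (-442)*133/2 = -50064 - 1*(-29393) = -50064 + 29393 = -20671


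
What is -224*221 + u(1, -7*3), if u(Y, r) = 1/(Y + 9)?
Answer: -495039/10 ≈ -49504.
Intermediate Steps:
u(Y, r) = 1/(9 + Y)
-224*221 + u(1, -7*3) = -224*221 + 1/(9 + 1) = -49504 + 1/10 = -495039/10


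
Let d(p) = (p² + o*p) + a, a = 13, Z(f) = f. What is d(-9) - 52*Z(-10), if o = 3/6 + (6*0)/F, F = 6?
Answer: 1219/2 ≈ 609.50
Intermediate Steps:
o = ½ (o = 3/6 + (6*0)/6 = 3*(⅙) + 0*(⅙) = ½ + 0 = ½ ≈ 0.50000)
d(p) = 13 + p² + p/2 (d(p) = (p² + p/2) + 13 = 13 + p² + p/2)
d(-9) - 52*Z(-10) = (13 + (-9)² + (½)*(-9)) - 52*(-10) = (13 + 81 - 9/2) + 520 = 179/2 + 520 = 1219/2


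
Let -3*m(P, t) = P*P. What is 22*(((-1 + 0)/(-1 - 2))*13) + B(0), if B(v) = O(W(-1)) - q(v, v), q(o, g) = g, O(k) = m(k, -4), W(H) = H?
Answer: 95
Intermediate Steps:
m(P, t) = -P**2/3 (m(P, t) = -P*P/3 = -P**2/3)
O(k) = -k**2/3
B(v) = -1/3 - v (B(v) = -1/3*(-1)**2 - v = -1/3*1 - v = -1/3 - v)
22*(((-1 + 0)/(-1 - 2))*13) + B(0) = 22*(((-1 + 0)/(-1 - 2))*13) + (-1/3 - 1*0) = 22*(-1/(-3)*13) + (-1/3 + 0) = 22*(-1*(-1/3)*13) - 1/3 = 22*((1/3)*13) - 1/3 = 22*(13/3) - 1/3 = 286/3 - 1/3 = 95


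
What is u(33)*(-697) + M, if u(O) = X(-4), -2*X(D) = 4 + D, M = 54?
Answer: 54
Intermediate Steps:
X(D) = -2 - D/2 (X(D) = -(4 + D)/2 = -2 - D/2)
u(O) = 0 (u(O) = -2 - ½*(-4) = -2 + 2 = 0)
u(33)*(-697) + M = 0*(-697) + 54 = 0 + 54 = 54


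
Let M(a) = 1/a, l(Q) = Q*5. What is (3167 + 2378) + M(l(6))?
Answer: 166351/30 ≈ 5545.0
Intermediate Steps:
l(Q) = 5*Q
(3167 + 2378) + M(l(6)) = (3167 + 2378) + 1/(5*6) = 5545 + 1/30 = 166351/30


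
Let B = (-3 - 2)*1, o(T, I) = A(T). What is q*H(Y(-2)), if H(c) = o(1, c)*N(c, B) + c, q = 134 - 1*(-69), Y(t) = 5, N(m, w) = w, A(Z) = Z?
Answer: 0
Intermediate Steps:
o(T, I) = T
B = -5 (B = -5*1 = -5)
q = 203 (q = 134 + 69 = 203)
H(c) = -5 + c (H(c) = 1*(-5) + c = -5 + c)
q*H(Y(-2)) = 203*(-5 + 5) = 203*0 = 0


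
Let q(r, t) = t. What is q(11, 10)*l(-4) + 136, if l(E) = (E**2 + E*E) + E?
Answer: 416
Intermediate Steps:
l(E) = E + 2*E**2 (l(E) = (E**2 + E**2) + E = 2*E**2 + E = E + 2*E**2)
q(11, 10)*l(-4) + 136 = 10*(-4*(1 + 2*(-4))) + 136 = 10*(-4*(1 - 8)) + 136 = 10*(-4*(-7)) + 136 = 10*28 + 136 = 280 + 136 = 416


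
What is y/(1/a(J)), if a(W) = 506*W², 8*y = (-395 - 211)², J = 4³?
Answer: 95140564992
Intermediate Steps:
J = 64
y = 91809/2 (y = (-395 - 211)²/8 = (⅛)*(-606)² = (⅛)*367236 = 91809/2 ≈ 45905.)
y/(1/a(J)) = 91809/(2*(1/(506*64²))) = 91809/(2*(1/(506*4096))) = 91809/(2*(1/2072576)) = (91809/2)*2072576 = 95140564992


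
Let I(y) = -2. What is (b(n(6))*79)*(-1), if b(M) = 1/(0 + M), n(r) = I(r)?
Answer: 79/2 ≈ 39.500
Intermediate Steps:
n(r) = -2
b(M) = 1/M
(b(n(6))*79)*(-1) = (79/(-2))*(-1) = -½*79*(-1) = -79/2*(-1) = 79/2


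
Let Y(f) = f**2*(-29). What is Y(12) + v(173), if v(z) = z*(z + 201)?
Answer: 60526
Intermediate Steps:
v(z) = z*(201 + z)
Y(f) = -29*f**2
Y(12) + v(173) = -29*12**2 + 173*(201 + 173) = -29*144 + 173*374 = -4176 + 64702 = 60526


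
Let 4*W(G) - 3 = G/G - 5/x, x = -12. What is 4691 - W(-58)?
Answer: 225115/48 ≈ 4689.9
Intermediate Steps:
W(G) = 53/48 (W(G) = 3/4 + (G/G - 5/(-12))/4 = 3/4 + (1 - 5*(-1/12))/4 = 3/4 + (1 + 5/12)/4 = 3/4 + (1/4)*(17/12) = 3/4 + 17/48 = 53/48)
4691 - W(-58) = 4691 - 1*53/48 = 4691 - 53/48 = 225115/48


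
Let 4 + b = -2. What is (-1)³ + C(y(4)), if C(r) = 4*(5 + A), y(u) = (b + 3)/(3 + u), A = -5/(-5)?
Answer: 23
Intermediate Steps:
b = -6 (b = -4 - 2 = -6)
A = 1 (A = -5*(-⅕) = 1)
y(u) = -3/(3 + u) (y(u) = (-6 + 3)/(3 + u) = -3/(3 + u))
C(r) = 24 (C(r) = 4*(5 + 1) = 4*6 = 24)
(-1)³ + C(y(4)) = (-1)³ + 24 = -1 + 24 = 23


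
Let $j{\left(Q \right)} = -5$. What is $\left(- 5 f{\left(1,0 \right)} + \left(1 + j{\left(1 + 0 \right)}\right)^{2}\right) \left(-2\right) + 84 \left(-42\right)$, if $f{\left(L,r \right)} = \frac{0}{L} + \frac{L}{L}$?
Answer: $-3550$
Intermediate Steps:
$f{\left(L,r \right)} = 1$ ($f{\left(L,r \right)} = 0 + 1 = 1$)
$\left(- 5 f{\left(1,0 \right)} + \left(1 + j{\left(1 + 0 \right)}\right)^{2}\right) \left(-2\right) + 84 \left(-42\right) = \left(\left(-5\right) 1 + \left(1 - 5\right)^{2}\right) \left(-2\right) + 84 \left(-42\right) = \left(-5 + \left(-4\right)^{2}\right) \left(-2\right) - 3528 = \left(-5 + 16\right) \left(-2\right) - 3528 = 11 \left(-2\right) - 3528 = -22 - 3528 = -3550$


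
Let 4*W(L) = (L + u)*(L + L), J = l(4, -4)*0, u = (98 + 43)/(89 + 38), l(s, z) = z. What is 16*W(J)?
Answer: 0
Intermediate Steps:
u = 141/127 ≈ 1.1102
J = 0 (J = -4*0 = 0)
W(L) = L*(141/127 + L)/2 (W(L) = ((L + 141/127)*(L + L))/4 = ((141/127 + L)*(2*L))/4 = (2*L*(141/127 + L))/4 = L*(141/127 + L)/2)
16*W(J) = 16*((1/254)*0*(141 + 127*0)) = 16*((1/254)*0*(141 + 0)) = 16*((1/254)*0*141) = 16*0 = 0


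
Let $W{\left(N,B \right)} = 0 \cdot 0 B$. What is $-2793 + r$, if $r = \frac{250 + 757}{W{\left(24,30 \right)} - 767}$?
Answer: $- \frac{2143238}{767} \approx -2794.3$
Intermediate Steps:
$W{\left(N,B \right)} = 0$ ($W{\left(N,B \right)} = 0 B = 0$)
$r = - \frac{1007}{767}$ ($r = \frac{250 + 757}{0 - 767} = \frac{1007}{-767} = 1007 \left(- \frac{1}{767}\right) = - \frac{1007}{767} \approx -1.3129$)
$-2793 + r = -2793 - \frac{1007}{767} = - \frac{2143238}{767}$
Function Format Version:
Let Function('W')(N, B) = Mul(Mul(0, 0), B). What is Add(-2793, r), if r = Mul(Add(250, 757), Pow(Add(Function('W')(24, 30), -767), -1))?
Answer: Rational(-2143238, 767) ≈ -2794.3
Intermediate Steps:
Function('W')(N, B) = 0 (Function('W')(N, B) = Mul(0, B) = 0)
r = Rational(-1007, 767) (r = Mul(Add(250, 757), Pow(Add(0, -767), -1)) = Mul(1007, Pow(-767, -1)) = Mul(1007, Rational(-1, 767)) = Rational(-1007, 767) ≈ -1.3129)
Add(-2793, r) = Add(-2793, Rational(-1007, 767)) = Rational(-2143238, 767)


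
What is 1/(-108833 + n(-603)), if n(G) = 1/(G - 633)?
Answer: -1236/134517589 ≈ -9.1884e-6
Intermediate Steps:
n(G) = 1/(-633 + G)
1/(-108833 + n(-603)) = 1/(-108833 + 1/(-633 - 603)) = 1/(-108833 + 1/(-1236)) = 1/(-108833 - 1/1236) = 1/(-134517589/1236) = -1236/134517589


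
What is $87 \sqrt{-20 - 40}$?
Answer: $174 i \sqrt{15} \approx 673.9 i$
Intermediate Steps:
$87 \sqrt{-20 - 40} = 87 \sqrt{-60} = 87 \cdot 2 i \sqrt{15} = 174 i \sqrt{15}$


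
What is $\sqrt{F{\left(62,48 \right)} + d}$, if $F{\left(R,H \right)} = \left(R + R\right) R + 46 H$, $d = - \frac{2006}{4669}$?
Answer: $\frac{3 \sqrt{23968787738}}{4669} \approx 99.476$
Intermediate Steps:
$d = - \frac{2006}{4669}$ ($d = \left(-2006\right) \frac{1}{4669} = - \frac{2006}{4669} \approx -0.42964$)
$F{\left(R,H \right)} = 2 R^{2} + 46 H$ ($F{\left(R,H \right)} = 2 R R + 46 H = 2 R^{2} + 46 H$)
$\sqrt{F{\left(62,48 \right)} + d} = \sqrt{\left(2 \cdot 62^{2} + 46 \cdot 48\right) - \frac{2006}{4669}} = \sqrt{\left(2 \cdot 3844 + 2208\right) - \frac{2006}{4669}} = \sqrt{\left(7688 + 2208\right) - \frac{2006}{4669}} = \sqrt{9896 - \frac{2006}{4669}} = \sqrt{\frac{46202418}{4669}} = \frac{3 \sqrt{23968787738}}{4669}$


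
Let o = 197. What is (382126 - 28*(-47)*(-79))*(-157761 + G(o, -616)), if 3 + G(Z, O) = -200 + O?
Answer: -44110929960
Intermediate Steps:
G(Z, O) = -203 + O (G(Z, O) = -3 + (-200 + O) = -203 + O)
(382126 - 28*(-47)*(-79))*(-157761 + G(o, -616)) = (382126 - 28*(-47)*(-79))*(-157761 + (-203 - 616)) = (382126 + 1316*(-79))*(-157761 - 819) = (382126 - 103964)*(-158580) = 278162*(-158580) = -44110929960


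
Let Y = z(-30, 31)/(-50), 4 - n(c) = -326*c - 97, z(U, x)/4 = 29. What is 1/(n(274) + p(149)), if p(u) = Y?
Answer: 25/2235567 ≈ 1.1183e-5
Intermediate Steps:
z(U, x) = 116 (z(U, x) = 4*29 = 116)
n(c) = 101 + 326*c (n(c) = 4 - (-326*c - 97) = 4 - (-97 - 326*c) = 4 + (97 + 326*c) = 101 + 326*c)
Y = -58/25 (Y = 116/(-50) = 116*(-1/50) = -58/25 ≈ -2.3200)
p(u) = -58/25
1/(n(274) + p(149)) = 1/((101 + 326*274) - 58/25) = 1/((101 + 89324) - 58/25) = 1/(89425 - 58/25) = 1/(2235567/25) = 25/2235567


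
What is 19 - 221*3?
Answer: -644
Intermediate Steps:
19 - 221*3 = 19 - 13*51 = 19 - 663 = -644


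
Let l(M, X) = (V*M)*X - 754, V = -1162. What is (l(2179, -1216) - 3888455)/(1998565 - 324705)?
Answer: 3075020359/1673860 ≈ 1837.1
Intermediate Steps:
l(M, X) = -754 - 1162*M*X (l(M, X) = (-1162*M)*X - 754 = -1162*M*X - 754 = -754 - 1162*M*X)
(l(2179, -1216) - 3888455)/(1998565 - 324705) = ((-754 - 1162*2179*(-1216)) - 3888455)/(1998565 - 324705) = ((-754 + 3078909568) - 3888455)/1673860 = (3078908814 - 3888455)*(1/1673860) = 3075020359*(1/1673860) = 3075020359/1673860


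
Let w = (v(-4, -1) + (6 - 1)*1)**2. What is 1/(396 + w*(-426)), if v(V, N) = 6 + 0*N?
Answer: -1/51150 ≈ -1.9550e-5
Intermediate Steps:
v(V, N) = 6 (v(V, N) = 6 + 0 = 6)
w = 121 (w = (6 + (6 - 1)*1)**2 = (6 + 5*1)**2 = (6 + 5)**2 = 11**2 = 121)
1/(396 + w*(-426)) = 1/(396 + 121*(-426)) = 1/(396 - 51546) = 1/(-51150) = -1/51150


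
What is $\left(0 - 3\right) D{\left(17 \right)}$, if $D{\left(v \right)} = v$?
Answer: $-51$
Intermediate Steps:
$\left(0 - 3\right) D{\left(17 \right)} = \left(0 - 3\right) 17 = \left(-3\right) 17 = -51$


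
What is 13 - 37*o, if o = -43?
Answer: 1604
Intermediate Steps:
13 - 37*o = 13 - 37*(-43) = 13 + 1591 = 1604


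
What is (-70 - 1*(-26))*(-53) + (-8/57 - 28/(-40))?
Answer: 1329559/570 ≈ 2332.6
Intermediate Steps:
(-70 - 1*(-26))*(-53) + (-8/57 - 28/(-40)) = (-70 + 26)*(-53) + (-8*1/57 - 28*(-1/40)) = -44*(-53) + (-8/57 + 7/10) = 2332 + 319/570 = 1329559/570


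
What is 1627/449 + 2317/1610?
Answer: 522829/103270 ≈ 5.0627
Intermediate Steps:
1627/449 + 2317/1610 = 1627*(1/449) + 2317*(1/1610) = 1627/449 + 331/230 = 522829/103270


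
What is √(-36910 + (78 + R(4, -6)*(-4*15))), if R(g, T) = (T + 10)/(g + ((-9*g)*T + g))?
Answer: I*√7219282/14 ≈ 191.92*I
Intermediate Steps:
R(g, T) = (10 + T)/(2*g - 9*T*g) (R(g, T) = (10 + T)/(g + (-9*T*g + g)) = (10 + T)/(g + (g - 9*T*g)) = (10 + T)/(2*g - 9*T*g))
√(-36910 + (78 + R(4, -6)*(-4*15))) = √(-36910 + (78 + ((-10 - 1*(-6))/(4*(-2 + 9*(-6))))*(-4*15))) = √(-36910 + (78 + ((-10 + 6)/(4*(-2 - 54)))*(-60))) = √(-36910 + (78 + ((¼)*(-4)/(-56))*(-60))) = √(-36910 + (78 + ((¼)*(-1/56)*(-4))*(-60))) = √(-36910 + (78 + (1/56)*(-60))) = √(-36910 + (78 - 15/14)) = √(-36910 + 1077/14) = √(-515663/14) = I*√7219282/14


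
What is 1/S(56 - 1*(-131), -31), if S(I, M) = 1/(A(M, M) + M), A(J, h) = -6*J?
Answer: 155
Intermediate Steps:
S(I, M) = -1/(5*M) (S(I, M) = 1/(-6*M + M) = 1/(-5*M) = -1/(5*M))
1/S(56 - 1*(-131), -31) = 1/(-1/5/(-31)) = 1/(-1/5*(-1/31)) = 1/(1/155) = 155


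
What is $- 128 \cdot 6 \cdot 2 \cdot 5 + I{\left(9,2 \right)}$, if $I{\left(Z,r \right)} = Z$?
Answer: $-7671$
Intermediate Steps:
$- 128 \cdot 6 \cdot 2 \cdot 5 + I{\left(9,2 \right)} = - 128 \cdot 6 \cdot 2 \cdot 5 + 9 = - 128 \cdot 12 \cdot 5 + 9 = \left(-128\right) 60 + 9 = -7680 + 9 = -7671$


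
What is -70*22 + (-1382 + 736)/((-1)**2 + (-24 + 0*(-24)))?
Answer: -34774/23 ≈ -1511.9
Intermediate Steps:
-70*22 + (-1382 + 736)/((-1)**2 + (-24 + 0*(-24))) = -1540 - 646/(1 + (-24 + 0)) = -1540 - 646/(1 - 24) = -1540 - 646/(-23) = -1540 - 646*(-1/23) = -1540 + 646/23 = -34774/23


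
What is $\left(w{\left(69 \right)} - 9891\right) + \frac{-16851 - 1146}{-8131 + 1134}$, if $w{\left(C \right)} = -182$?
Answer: $- \frac{70462784}{6997} \approx -10070.0$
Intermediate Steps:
$\left(w{\left(69 \right)} - 9891\right) + \frac{-16851 - 1146}{-8131 + 1134} = \left(-182 - 9891\right) + \frac{-16851 - 1146}{-8131 + 1134} = -10073 - \frac{17997}{-6997} = -10073 - - \frac{17997}{6997} = -10073 + \frac{17997}{6997} = - \frac{70462784}{6997}$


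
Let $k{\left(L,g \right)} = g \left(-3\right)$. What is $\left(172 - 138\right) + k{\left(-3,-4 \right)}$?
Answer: $46$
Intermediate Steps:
$k{\left(L,g \right)} = - 3 g$
$\left(172 - 138\right) + k{\left(-3,-4 \right)} = \left(172 - 138\right) - -12 = 34 + 12 = 46$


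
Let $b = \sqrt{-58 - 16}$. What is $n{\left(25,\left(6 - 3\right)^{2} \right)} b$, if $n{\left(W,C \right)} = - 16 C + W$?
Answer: $- 119 i \sqrt{74} \approx - 1023.7 i$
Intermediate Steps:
$b = i \sqrt{74}$ ($b = \sqrt{-74} = i \sqrt{74} \approx 8.6023 i$)
$n{\left(W,C \right)} = W - 16 C$
$n{\left(25,\left(6 - 3\right)^{2} \right)} b = \left(25 - 16 \left(6 - 3\right)^{2}\right) i \sqrt{74} = \left(25 - 16 \cdot 3^{2}\right) i \sqrt{74} = \left(25 - 144\right) i \sqrt{74} = - 119 i \sqrt{74}$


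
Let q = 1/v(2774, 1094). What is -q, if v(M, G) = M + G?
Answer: -1/3868 ≈ -0.00025853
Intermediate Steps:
v(M, G) = G + M
q = 1/3868 (q = 1/(1094 + 2774) = 1/3868 ≈ 0.00025853)
-q = -1*1/3868 = -1/3868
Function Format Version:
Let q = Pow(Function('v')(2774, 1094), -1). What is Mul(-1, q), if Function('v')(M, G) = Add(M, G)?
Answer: Rational(-1, 3868) ≈ -0.00025853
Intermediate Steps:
Function('v')(M, G) = Add(G, M)
q = Rational(1, 3868) (q = Pow(Add(1094, 2774), -1) = Pow(3868, -1) = Rational(1, 3868) ≈ 0.00025853)
Mul(-1, q) = Mul(-1, Rational(1, 3868)) = Rational(-1, 3868)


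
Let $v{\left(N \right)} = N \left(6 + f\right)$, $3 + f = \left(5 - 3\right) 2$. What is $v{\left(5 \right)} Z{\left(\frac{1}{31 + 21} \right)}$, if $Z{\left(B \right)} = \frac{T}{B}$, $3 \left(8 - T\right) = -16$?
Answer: $\frac{72800}{3} \approx 24267.0$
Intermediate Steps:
$T = \frac{40}{3}$ ($T = 8 - - \frac{16}{3} = 8 + \frac{16}{3} = \frac{40}{3} \approx 13.333$)
$f = 1$ ($f = -3 + \left(5 - 3\right) 2 = -3 + 2 \cdot 2 = -3 + 4 = 1$)
$v{\left(N \right)} = 7 N$ ($v{\left(N \right)} = N \left(6 + 1\right) = N 7 = 7 N$)
$Z{\left(B \right)} = \frac{40}{3 B}$
$v{\left(5 \right)} Z{\left(\frac{1}{31 + 21} \right)} = 7 \cdot 5 \frac{40}{3 \frac{1}{31 + 21}} = 35 \frac{40}{3 \cdot \frac{1}{52}} = 35 \frac{40 \frac{1}{\frac{1}{52}}}{3} = 35 \cdot \frac{40}{3} \cdot 52 = 35 \cdot \frac{2080}{3} = \frac{72800}{3}$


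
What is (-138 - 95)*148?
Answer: -34484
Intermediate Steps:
(-138 - 95)*148 = -233*148 = -34484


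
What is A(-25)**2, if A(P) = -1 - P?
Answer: 576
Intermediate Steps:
A(-25)**2 = (-1 - 1*(-25))**2 = (-1 + 25)**2 = 24**2 = 576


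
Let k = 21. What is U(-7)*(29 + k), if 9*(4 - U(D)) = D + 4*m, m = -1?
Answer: 2350/9 ≈ 261.11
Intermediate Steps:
U(D) = 40/9 - D/9 (U(D) = 4 - (D + 4*(-1))/9 = 4 - (D - 4)/9 = 4 - (-4 + D)/9 = 4 + (4/9 - D/9) = 40/9 - D/9)
U(-7)*(29 + k) = (40/9 - 1/9*(-7))*(29 + 21) = (40/9 + 7/9)*50 = (47/9)*50 = 2350/9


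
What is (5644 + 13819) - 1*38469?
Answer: -19006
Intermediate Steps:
(5644 + 13819) - 1*38469 = 19463 - 38469 = -19006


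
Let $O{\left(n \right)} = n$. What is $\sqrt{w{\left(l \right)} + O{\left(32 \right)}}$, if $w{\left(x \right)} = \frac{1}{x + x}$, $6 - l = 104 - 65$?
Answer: $\frac{\sqrt{139326}}{66} \approx 5.6555$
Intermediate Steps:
$l = -33$ ($l = 6 - \left(104 - 65\right) = 6 - 39 = -33$)
$w{\left(x \right)} = \frac{1}{2 x}$
$\sqrt{w{\left(l \right)} + O{\left(32 \right)}} = \sqrt{\frac{1}{2 \left(-33\right)} + 32} = \sqrt{\frac{1}{2} \left(- \frac{1}{33}\right) + 32} = \sqrt{- \frac{1}{66} + 32} = \sqrt{\frac{2111}{66}} = \frac{\sqrt{139326}}{66}$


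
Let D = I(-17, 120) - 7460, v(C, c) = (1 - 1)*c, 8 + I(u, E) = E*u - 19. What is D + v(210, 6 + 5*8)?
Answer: -9527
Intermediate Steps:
I(u, E) = -27 + E*u (I(u, E) = -8 + (E*u - 19) = -8 + (-19 + E*u) = -27 + E*u)
v(C, c) = 0 (v(C, c) = 0*c = 0)
D = -9527 (D = (-27 + 120*(-17)) - 7460 = (-27 - 2040) - 7460 = -2067 - 7460 = -9527)
D + v(210, 6 + 5*8) = -9527 + 0 = -9527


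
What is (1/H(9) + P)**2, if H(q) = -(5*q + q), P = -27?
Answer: 2128681/2916 ≈ 730.00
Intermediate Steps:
H(q) = -6*q
(1/H(9) + P)**2 = (1/(-6*9) - 27)**2 = (1/(-54) - 27)**2 = (-1/54 - 27)**2 = (-1459/54)**2 = 2128681/2916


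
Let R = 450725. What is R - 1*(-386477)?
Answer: 837202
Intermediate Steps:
R - 1*(-386477) = 450725 - 1*(-386477) = 450725 + 386477 = 837202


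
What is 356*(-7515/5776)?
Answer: -668835/1444 ≈ -463.18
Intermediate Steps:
356*(-7515/5776) = -668835/1444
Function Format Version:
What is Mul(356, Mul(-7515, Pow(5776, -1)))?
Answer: Rational(-668835, 1444) ≈ -463.18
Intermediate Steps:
Mul(356, Mul(-7515, Pow(5776, -1))) = Mul(356, Mul(-7515, Rational(1, 5776))) = Mul(356, Rational(-7515, 5776)) = Rational(-668835, 1444)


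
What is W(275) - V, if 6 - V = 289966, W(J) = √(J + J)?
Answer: 289960 + 5*√22 ≈ 2.8998e+5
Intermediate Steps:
W(J) = √2*√J (W(J) = √(2*J) = √2*√J)
V = -289960 (V = 6 - 1*289966 = 6 - 289966 = -289960)
W(275) - V = √2*√275 - 1*(-289960) = √2*(5*√11) + 289960 = 5*√22 + 289960 = 289960 + 5*√22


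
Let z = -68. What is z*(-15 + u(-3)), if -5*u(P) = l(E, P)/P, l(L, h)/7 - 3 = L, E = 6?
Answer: 3672/5 ≈ 734.40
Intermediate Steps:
l(L, h) = 21 + 7*L
u(P) = -63/(5*P) (u(P) = -(21 + 7*6)/(5*P) = -(21 + 42)/(5*P) = -63/(5*P))
z*(-15 + u(-3)) = -68*(-15 - 63/5/(-3)) = -68*(-15 - 63/5*(-⅓)) = -68*(-15 + 21/5) = -68*(-54/5) = 3672/5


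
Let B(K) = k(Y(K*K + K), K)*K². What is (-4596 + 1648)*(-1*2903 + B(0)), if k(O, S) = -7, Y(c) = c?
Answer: 8558044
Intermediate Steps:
B(K) = -7*K²
(-4596 + 1648)*(-1*2903 + B(0)) = (-4596 + 1648)*(-1*2903 - 7*0²) = -2948*(-2903 - 7*0) = -2948*(-2903 + 0) = -2948*(-2903) = 8558044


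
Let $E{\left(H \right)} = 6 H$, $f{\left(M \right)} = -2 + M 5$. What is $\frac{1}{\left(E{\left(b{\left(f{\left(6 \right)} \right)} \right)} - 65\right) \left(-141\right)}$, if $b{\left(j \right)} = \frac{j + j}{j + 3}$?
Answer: $\frac{31}{236739} \approx 0.00013095$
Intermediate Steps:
$f{\left(M \right)} = -2 + 5 M$
$b{\left(j \right)} = \frac{2 j}{3 + j}$
$\frac{1}{\left(E{\left(b{\left(f{\left(6 \right)} \right)} \right)} - 65\right) \left(-141\right)} = \frac{1}{\left(6 \frac{2 \left(-2 + 5 \cdot 6\right)}{3 + \left(-2 + 5 \cdot 6\right)} - 65\right) \left(-141\right)} = \frac{1}{\left(6 \frac{2 \left(-2 + 30\right)}{3 + \left(-2 + 30\right)} - 65\right) \left(-141\right)} = \frac{1}{\left(6 \cdot 2 \cdot 28 \frac{1}{3 + 28} - 65\right) \left(-141\right)} = \frac{1}{\left(6 \cdot 2 \cdot 28 \cdot \frac{1}{31} - 65\right) \left(-141\right)} = \frac{1}{\left(6 \cdot \frac{56}{31} - 65\right) \left(-141\right)} = \frac{1}{\left(\frac{336}{31} - 65\right) \left(-141\right)} = \frac{1}{\left(- \frac{1679}{31}\right) \left(-141\right)} = \frac{1}{\frac{236739}{31}} = \frac{31}{236739}$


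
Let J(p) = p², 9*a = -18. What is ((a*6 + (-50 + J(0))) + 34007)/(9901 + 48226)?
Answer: 33945/58127 ≈ 0.58398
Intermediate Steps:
a = -2 (a = (⅑)*(-18) = -2)
((a*6 + (-50 + J(0))) + 34007)/(9901 + 48226) = ((-2*6 + (-50 + 0²)) + 34007)/(9901 + 48226) = ((-12 + (-50 + 0)) + 34007)/58127 = ((-12 - 50) + 34007)*(1/58127) = (-62 + 34007)*(1/58127) = 33945*(1/58127) = 33945/58127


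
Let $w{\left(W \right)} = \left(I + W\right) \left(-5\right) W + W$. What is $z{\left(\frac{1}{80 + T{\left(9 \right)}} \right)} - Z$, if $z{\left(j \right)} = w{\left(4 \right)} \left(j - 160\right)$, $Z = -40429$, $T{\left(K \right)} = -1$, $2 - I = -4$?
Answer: $\frac{5671135}{79} \approx 71787.0$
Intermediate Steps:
$I = 6$ ($I = 2 - -4 = 2 + 4 = 6$)
$w{\left(W \right)} = W + W \left(-30 - 5 W\right)$ ($w{\left(W \right)} = \left(6 + W\right) \left(-5\right) W + W = \left(-30 - 5 W\right) W + W = W \left(-30 - 5 W\right) + W = W + W \left(-30 - 5 W\right)$)
$z{\left(j \right)} = 31360 - 196 j$ ($z{\left(j \right)} = \left(-1\right) 4 \left(29 + 5 \cdot 4\right) \left(j - 160\right) = \left(-1\right) 4 \left(29 + 20\right) \left(-160 + j\right) = \left(-1\right) 4 \cdot 49 \left(-160 + j\right) = - 196 \left(-160 + j\right) = 31360 - 196 j$)
$z{\left(\frac{1}{80 + T{\left(9 \right)}} \right)} - Z = \left(31360 - \frac{196}{80 - 1}\right) - -40429 = \left(31360 - \frac{196}{79}\right) + 40429 = \frac{2477244}{79} + 40429 = \frac{5671135}{79}$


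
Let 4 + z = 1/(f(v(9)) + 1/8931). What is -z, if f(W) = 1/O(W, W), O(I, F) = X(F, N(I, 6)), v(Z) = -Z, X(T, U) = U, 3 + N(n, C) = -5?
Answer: 107140/8923 ≈ 12.007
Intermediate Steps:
N(n, C) = -8 (N(n, C) = -3 - 5 = -8)
O(I, F) = -8
f(W) = -⅛ (f(W) = 1/(-8) = -⅛)
z = -107140/8923 (z = -4 + 1/(-⅛ + 1/8931) = -4 + 1/(-8923/71448) = -4 - 71448/8923 = -107140/8923 ≈ -12.007)
-z = -1*(-107140/8923) = 107140/8923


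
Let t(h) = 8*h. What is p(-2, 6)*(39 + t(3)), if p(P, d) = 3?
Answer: 189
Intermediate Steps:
p(-2, 6)*(39 + t(3)) = 3*(39 + 8*3) = 3*(39 + 24) = 3*63 = 189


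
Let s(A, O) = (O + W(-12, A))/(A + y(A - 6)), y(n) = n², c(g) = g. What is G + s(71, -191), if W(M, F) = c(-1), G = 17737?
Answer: 3174915/179 ≈ 17737.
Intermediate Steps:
W(M, F) = -1
s(A, O) = (-1 + O)/(A + (-6 + A)²) (s(A, O) = (O - 1)/(A + (A - 6)²) = (-1 + O)/(A + (-6 + A)²))
G + s(71, -191) = 17737 + (-1 - 191)/(71 + (-6 + 71)²) = 17737 - 192/(71 + 65²) = 17737 - 192/(71 + 4225) = 17737 - 192/4296 = 17737 + (1/4296)*(-192) = 17737 - 8/179 = 3174915/179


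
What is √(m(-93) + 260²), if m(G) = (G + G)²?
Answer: 2*√25549 ≈ 319.68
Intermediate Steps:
m(G) = 4*G² (m(G) = (2*G)² = 4*G²)
√(m(-93) + 260²) = √(4*(-93)² + 260²) = √(4*8649 + 67600) = √(34596 + 67600) = √102196 = 2*√25549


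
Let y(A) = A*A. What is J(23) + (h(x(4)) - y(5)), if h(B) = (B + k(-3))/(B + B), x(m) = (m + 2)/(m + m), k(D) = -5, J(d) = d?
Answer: -29/6 ≈ -4.8333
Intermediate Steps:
y(A) = A²
x(m) = (2 + m)/(2*m) (x(m) = (2 + m)/((2*m)) = (2 + m)*(1/(2*m)) = (2 + m)/(2*m))
h(B) = (-5 + B)/(2*B) (h(B) = (B - 5)/(B + B) = (-5 + B)/((2*B)) = (-5 + B)*(1/(2*B)) = (-5 + B)/(2*B))
J(23) + (h(x(4)) - y(5)) = 23 + ((-5 + (½)*(2 + 4)/4)/(2*(((½)*(2 + 4)/4))) - 1*5²) = 23 + ((-5 + (½)*(¼)*6)/(2*(((½)*(¼)*6))) - 1*25) = 23 + ((-5 + ¾)/(2*(¾)) - 25) = 23 + ((½)*(4/3)*(-17/4) - 25) = 23 + (-17/6 - 25) = 23 - 167/6 = -29/6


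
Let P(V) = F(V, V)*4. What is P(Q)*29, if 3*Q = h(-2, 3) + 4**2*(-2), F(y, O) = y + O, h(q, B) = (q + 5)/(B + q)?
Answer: -6728/3 ≈ -2242.7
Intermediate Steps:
h(q, B) = (5 + q)/(B + q)
F(y, O) = O + y
Q = -29/3 (Q = ((5 - 2)/(3 - 2) + 4**2*(-2))/3 = (3/1 + 16*(-2))/3 = (1*3 - 32)/3 = (3 - 32)/3 = (1/3)*(-29) = -29/3 ≈ -9.6667)
P(V) = 8*V (P(V) = (V + V)*4 = (2*V)*4 = 8*V)
P(Q)*29 = (8*(-29/3))*29 = -232/3*29 = -6728/3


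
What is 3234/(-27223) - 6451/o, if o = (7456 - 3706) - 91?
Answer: -26778397/14229851 ≈ -1.8818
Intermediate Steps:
o = 3659 (o = 3750 - 91 = 3659)
3234/(-27223) - 6451/o = 3234/(-27223) - 6451/3659 = 3234*(-1/27223) - 6451*1/3659 = -462/3889 - 6451/3659 = -26778397/14229851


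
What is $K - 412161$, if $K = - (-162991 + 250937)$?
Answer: $-500107$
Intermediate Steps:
$K = -87946$ ($K = \left(-1\right) 87946 = -87946$)
$K - 412161 = -87946 - 412161 = -500107$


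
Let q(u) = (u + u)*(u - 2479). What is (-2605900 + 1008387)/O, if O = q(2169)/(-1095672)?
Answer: -145862521978/112065 ≈ -1.3016e+6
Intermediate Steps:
q(u) = 2*u*(-2479 + u) (q(u) = (2*u)*(-2479 + u) = 2*u*(-2479 + u))
O = 112065/91306 (O = (2*2169*(-2479 + 2169))/(-1095672) = (2*2169*(-310))*(-1/1095672) = -1344780*(-1/1095672) = 112065/91306 ≈ 1.2274)
(-2605900 + 1008387)/O = (-2605900 + 1008387)/(112065/91306) = -1597513*91306/112065 = -145862521978/112065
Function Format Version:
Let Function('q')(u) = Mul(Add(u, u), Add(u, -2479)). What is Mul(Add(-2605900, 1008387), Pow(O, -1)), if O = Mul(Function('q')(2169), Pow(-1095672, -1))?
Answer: Rational(-145862521978, 112065) ≈ -1.3016e+6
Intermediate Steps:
Function('q')(u) = Mul(2, u, Add(-2479, u)) (Function('q')(u) = Mul(Mul(2, u), Add(-2479, u)) = Mul(2, u, Add(-2479, u)))
O = Rational(112065, 91306) (O = Mul(Mul(2, 2169, Add(-2479, 2169)), Pow(-1095672, -1)) = Mul(Mul(2, 2169, -310), Rational(-1, 1095672)) = Mul(-1344780, Rational(-1, 1095672)) = Rational(112065, 91306) ≈ 1.2274)
Mul(Add(-2605900, 1008387), Pow(O, -1)) = Mul(Add(-2605900, 1008387), Pow(Rational(112065, 91306), -1)) = Mul(-1597513, Rational(91306, 112065)) = Rational(-145862521978, 112065)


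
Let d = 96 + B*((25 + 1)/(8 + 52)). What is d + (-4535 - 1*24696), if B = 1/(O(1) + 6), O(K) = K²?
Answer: -6118337/210 ≈ -29135.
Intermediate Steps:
B = ⅐ (B = 1/(1² + 6) = 1/(1 + 6) = 1/7 = ⅐ ≈ 0.14286)
d = 20173/210 (d = 96 + ((25 + 1)/(8 + 52))/7 = 96 + (26/60)/7 = 96 + (26*(1/60))/7 = 96 + (⅐)*(13/30) = 96 + 13/210 = 20173/210 ≈ 96.062)
d + (-4535 - 1*24696) = 20173/210 + (-4535 - 1*24696) = 20173/210 + (-4535 - 24696) = 20173/210 - 29231 = -6118337/210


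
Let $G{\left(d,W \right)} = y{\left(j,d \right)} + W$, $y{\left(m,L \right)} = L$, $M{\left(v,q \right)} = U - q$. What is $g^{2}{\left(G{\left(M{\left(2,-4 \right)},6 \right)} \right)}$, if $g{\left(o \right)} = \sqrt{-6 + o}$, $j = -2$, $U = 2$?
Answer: $6$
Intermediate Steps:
$M{\left(v,q \right)} = 2 - q$
$G{\left(d,W \right)} = W + d$ ($G{\left(d,W \right)} = d + W = W + d$)
$g^{2}{\left(G{\left(M{\left(2,-4 \right)},6 \right)} \right)} = \left(\sqrt{-6 + \left(6 + \left(2 - -4\right)\right)}\right)^{2} = \left(\sqrt{-6 + \left(6 + \left(2 + 4\right)\right)}\right)^{2} = \left(\sqrt{-6 + \left(6 + 6\right)}\right)^{2} = \left(\sqrt{-6 + 12}\right)^{2} = \left(\sqrt{6}\right)^{2} = 6$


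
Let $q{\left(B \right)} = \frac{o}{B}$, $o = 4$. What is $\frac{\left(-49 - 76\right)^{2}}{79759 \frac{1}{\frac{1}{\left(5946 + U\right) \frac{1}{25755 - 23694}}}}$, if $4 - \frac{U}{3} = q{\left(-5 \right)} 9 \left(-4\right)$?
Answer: $\frac{17890625}{260173858} \approx 0.068764$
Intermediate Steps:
$q{\left(B \right)} = \frac{4}{B}$
$U = - \frac{372}{5}$ ($U = 12 - 3 \frac{4}{-5} \cdot 9 \left(-4\right) = 12 - 3 \cdot 4 \left(- \frac{1}{5}\right) 9 \left(-4\right) = 12 - 3 \left(- \frac{4}{5}\right) 9 \left(-4\right) = 12 - 3 \left(\left(- \frac{36}{5}\right) \left(-4\right)\right) = 12 - \frac{432}{5} = - \frac{372}{5} \approx -74.4$)
$\frac{\left(-49 - 76\right)^{2}}{79759 \frac{1}{\frac{1}{\left(5946 + U\right) \frac{1}{25755 - 23694}}}} = \frac{\left(-49 - 76\right)^{2}}{79759 \frac{1}{\frac{1}{\left(5946 - \frac{372}{5}\right) \frac{1}{25755 - 23694}}}} = \frac{\left(-125\right)^{2}}{79759 \frac{1}{\frac{1}{\frac{29358}{5} \cdot \frac{1}{2061}}}} = \frac{15625}{79759 \frac{1}{\frac{1}{\frac{29358}{5} \cdot \frac{1}{2061}}}} = \frac{15625}{79759 \frac{1}{\frac{1}{\frac{3262}{1145}}}} = \frac{15625}{79759 \frac{1}{\frac{1145}{3262}}} = \frac{15625}{79759 \cdot \frac{3262}{1145}} = \frac{15625}{\frac{260173858}{1145}} = 15625 \cdot \frac{1145}{260173858} = \frac{17890625}{260173858}$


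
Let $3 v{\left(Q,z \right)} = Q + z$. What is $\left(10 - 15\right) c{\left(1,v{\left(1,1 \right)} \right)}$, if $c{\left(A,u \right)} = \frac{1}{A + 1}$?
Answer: $- \frac{5}{2} \approx -2.5$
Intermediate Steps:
$v{\left(Q,z \right)} = \frac{Q}{3} + \frac{z}{3}$ ($v{\left(Q,z \right)} = \frac{Q + z}{3} = \frac{Q}{3} + \frac{z}{3}$)
$c{\left(A,u \right)} = \frac{1}{1 + A}$
$\left(10 - 15\right) c{\left(1,v{\left(1,1 \right)} \right)} = \frac{10 - 15}{1 + 1} = - \frac{5}{2}$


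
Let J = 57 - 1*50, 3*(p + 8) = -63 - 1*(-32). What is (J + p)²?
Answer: 1156/9 ≈ 128.44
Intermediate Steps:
p = -55/3 (p = -8 + (-63 - 1*(-32))/3 = -8 + (-63 + 32)/3 = -8 + (⅓)*(-31) = -8 - 31/3 = -55/3 ≈ -18.333)
J = 7 (J = 57 - 50 = 7)
(J + p)² = (7 - 55/3)² = (-34/3)² = 1156/9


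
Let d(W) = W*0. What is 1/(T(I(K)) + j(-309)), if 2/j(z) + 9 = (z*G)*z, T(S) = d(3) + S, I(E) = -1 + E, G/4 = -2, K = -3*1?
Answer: -763857/3055430 ≈ -0.25000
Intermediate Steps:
K = -3
G = -8 (G = 4*(-2) = -8)
d(W) = 0
T(S) = S (T(S) = 0 + S = S)
j(z) = 2/(-9 - 8*z²) (j(z) = 2/(-9 + (z*(-8))*z) = 2/(-9 + (-8*z)*z) = 2/(-9 - 8*z²))
1/(T(I(K)) + j(-309)) = 1/((-1 - 3) - 2/(9 + 8*(-309)²)) = 1/(-4 - 2/(9 + 8*95481)) = 1/(-4 - 2/(9 + 763848)) = 1/(-4 - 2/763857) = 1/(-3055430/763857) = -763857/3055430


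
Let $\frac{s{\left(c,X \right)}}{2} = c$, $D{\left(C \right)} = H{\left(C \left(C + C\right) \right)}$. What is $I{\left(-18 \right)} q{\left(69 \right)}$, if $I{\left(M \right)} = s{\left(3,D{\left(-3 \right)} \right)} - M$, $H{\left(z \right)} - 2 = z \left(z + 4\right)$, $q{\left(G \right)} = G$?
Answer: $1656$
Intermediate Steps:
$H{\left(z \right)} = 2 + z \left(4 + z\right)$ ($H{\left(z \right)} = 2 + z \left(z + 4\right) = 2 + z \left(4 + z\right)$)
$D{\left(C \right)} = 2 + 4 C^{4} + 8 C^{2}$ ($D{\left(C \right)} = 2 + \left(C \left(C + C\right)\right)^{2} + 4 C \left(C + C\right) = 2 + \left(C 2 C\right)^{2} + 4 C 2 C = 2 + \left(2 C^{2}\right)^{2} + 4 \cdot 2 C^{2} = 2 + 4 C^{4} + 8 C^{2}$)
$s{\left(c,X \right)} = 2 c$
$I{\left(M \right)} = 6 - M$ ($I{\left(M \right)} = 2 \cdot 3 - M = 6 - M$)
$I{\left(-18 \right)} q{\left(69 \right)} = \left(6 - -18\right) 69 = \left(6 + 18\right) 69 = 24 \cdot 69 = 1656$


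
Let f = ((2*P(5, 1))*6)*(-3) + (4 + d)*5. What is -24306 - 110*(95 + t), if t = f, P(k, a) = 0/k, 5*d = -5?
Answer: -36406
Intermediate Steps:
d = -1 (d = (1/5)*(-5) = -1)
P(k, a) = 0
f = 15 (f = ((2*0)*6)*(-3) + (4 - 1)*5 = (0*6)*(-3) + 3*5 = 0*(-3) + 15 = 0 + 15 = 15)
t = 15
-24306 - 110*(95 + t) = -24306 - 110*(95 + 15) = -24306 - 110*110 = -24306 - 1*12100 = -24306 - 12100 = -36406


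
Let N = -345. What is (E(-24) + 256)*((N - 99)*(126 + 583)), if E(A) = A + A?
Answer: -65477568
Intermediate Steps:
E(A) = 2*A
(E(-24) + 256)*((N - 99)*(126 + 583)) = (2*(-24) + 256)*((-345 - 99)*(126 + 583)) = (-48 + 256)*(-444*709) = 208*(-314796) = -65477568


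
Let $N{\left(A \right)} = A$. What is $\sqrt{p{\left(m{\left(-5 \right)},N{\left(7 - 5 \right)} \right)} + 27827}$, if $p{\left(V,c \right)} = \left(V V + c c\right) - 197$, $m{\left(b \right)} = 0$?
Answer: $\sqrt{27634} \approx 166.23$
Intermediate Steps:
$p{\left(V,c \right)} = -197 + V^{2} + c^{2}$ ($p{\left(V,c \right)} = \left(V^{2} + c^{2}\right) - 197 = -197 + V^{2} + c^{2}$)
$\sqrt{p{\left(m{\left(-5 \right)},N{\left(7 - 5 \right)} \right)} + 27827} = \sqrt{\left(-197 + 0^{2} + \left(7 - 5\right)^{2}\right) + 27827} = \sqrt{\left(-197 + 0 + 2^{2}\right) + 27827} = \sqrt{\left(-197 + 0 + 4\right) + 27827} = \sqrt{-193 + 27827} = \sqrt{27634}$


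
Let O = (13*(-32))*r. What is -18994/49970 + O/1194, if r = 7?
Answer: -42047869/14916045 ≈ -2.8190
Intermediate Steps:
O = -2912 (O = (13*(-32))*7 = -416*7 = -2912)
-18994/49970 + O/1194 = -18994/49970 - 2912/1194 = -18994*1/49970 - 2912*1/1194 = -9497/24985 - 1456/597 = -42047869/14916045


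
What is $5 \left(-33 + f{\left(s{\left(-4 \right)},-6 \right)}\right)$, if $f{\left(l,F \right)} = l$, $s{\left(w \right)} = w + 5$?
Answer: $-160$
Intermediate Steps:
$s{\left(w \right)} = 5 + w$
$5 \left(-33 + f{\left(s{\left(-4 \right)},-6 \right)}\right) = 5 \left(-33 + \left(5 - 4\right)\right) = 5 \left(-33 + 1\right) = 5 \left(-32\right) = -160$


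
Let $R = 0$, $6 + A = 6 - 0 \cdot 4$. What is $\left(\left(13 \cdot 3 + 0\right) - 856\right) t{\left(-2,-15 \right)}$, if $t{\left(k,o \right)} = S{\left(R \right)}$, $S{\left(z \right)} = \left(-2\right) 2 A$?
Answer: $0$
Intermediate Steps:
$A = 0$ ($A = -6 + \left(6 - 0 \cdot 4\right) = -6 + \left(6 - 0\right) = -6 + \left(6 + 0\right) = -6 + 6 = 0$)
$S{\left(z \right)} = 0$ ($S{\left(z \right)} = \left(-2\right) 2 \cdot 0 = \left(-4\right) 0 = 0$)
$t{\left(k,o \right)} = 0$
$\left(\left(13 \cdot 3 + 0\right) - 856\right) t{\left(-2,-15 \right)} = \left(\left(13 \cdot 3 + 0\right) - 856\right) 0 = \left(\left(39 + 0\right) - 856\right) 0 = \left(39 - 856\right) 0 = \left(-817\right) 0 = 0$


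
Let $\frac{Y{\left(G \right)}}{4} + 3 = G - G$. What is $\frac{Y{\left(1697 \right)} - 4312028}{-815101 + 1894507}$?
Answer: $- \frac{2156020}{539703} \approx -3.9948$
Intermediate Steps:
$Y{\left(G \right)} = -12$ ($Y{\left(G \right)} = -12 + 4 \left(G - G\right) = -12 + 4 \cdot 0 = -12 + 0 = -12$)
$\frac{Y{\left(1697 \right)} - 4312028}{-815101 + 1894507} = \frac{-12 - 4312028}{-815101 + 1894507} = - \frac{4312040}{1079406} = \left(-4312040\right) \frac{1}{1079406} = - \frac{2156020}{539703}$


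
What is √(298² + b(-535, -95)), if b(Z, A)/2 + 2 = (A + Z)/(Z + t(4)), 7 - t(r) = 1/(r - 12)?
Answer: 8*√24744964110/4223 ≈ 298.00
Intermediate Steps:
t(r) = 7 - 1/(-12 + r) (t(r) = 7 - 1/(r - 12) = 7 - 1/(-12 + r))
b(Z, A) = -4 + 2*(A + Z)/(57/8 + Z) (b(Z, A) = -4 + 2*((A + Z)/(Z + (-85 + 7*4)/(-12 + 4))) = -4 + 2*((A + Z)/(Z + (-85 + 28)/(-8))) = -4 + 2*((A + Z)/(Z - ⅛*(-57))) = -4 + 2*((A + Z)/(Z + 57/8)) = -4 + 2*((A + Z)/(57/8 + Z)) = -4 + 2*(A + Z)/(57/8 + Z))
√(298² + b(-535, -95)) = √(298² + 4*(-57 - 4*(-535) + 4*(-95))/(57 + 8*(-535))) = √(88804 + 4*(-57 + 2140 - 380)/(57 - 4280)) = √(88804 + 4*1703/(-4223)) = √(88804 + 4*(-1/4223)*1703) = √(88804 - 6812/4223) = √(375012480/4223) = 8*√24744964110/4223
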